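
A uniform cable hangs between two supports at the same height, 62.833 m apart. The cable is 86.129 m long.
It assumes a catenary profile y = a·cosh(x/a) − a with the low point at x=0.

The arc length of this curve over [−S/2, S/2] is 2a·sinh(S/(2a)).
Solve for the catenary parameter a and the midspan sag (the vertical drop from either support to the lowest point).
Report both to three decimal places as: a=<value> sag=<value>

seed: a₀ = √(S³/(24(L−S))) = √(62.833³/(24·23.296)) = 21.063736
iter 1: u=1.491497  f(a)=+2.733e+00  f'(a)=-2.745e+00  a ← 21.063736 − (+2.733e+00/-2.745e+00) = 22.059356
iter 2: u=1.424180  f(a)=+2.057e-01  f'(a)=-2.346e+00  a ← 22.059356 − (+2.057e-01/-2.346e+00) = 22.147047
iter 3: u=1.418541  f(a)=+1.375e-03  f'(a)=-2.314e+00  a ← 22.147047 − (+1.375e-03/-2.314e+00) = 22.147641
iter 4: u=1.418503  f(a)=+6.237e-08  f'(a)=-2.314e+00  a ← 22.147641 − (+6.237e-08/-2.314e+00) = 22.147641
iter 5: u=1.418503  f(a)=+1.421e-14  f'(a)=-2.314e+00  a ← 22.147641 − (+1.421e-14/-2.314e+00) = 22.147641
converged: |Δa| < 1e-12 after 5 iterations
sag = a·(cosh(S/(2a)) − 1) = 22.147641·(cosh(1.418503) − 1) = 26.278273
T_max/T_min = cosh(S/(2a)) = 2.186504

a=22.148 sag=26.278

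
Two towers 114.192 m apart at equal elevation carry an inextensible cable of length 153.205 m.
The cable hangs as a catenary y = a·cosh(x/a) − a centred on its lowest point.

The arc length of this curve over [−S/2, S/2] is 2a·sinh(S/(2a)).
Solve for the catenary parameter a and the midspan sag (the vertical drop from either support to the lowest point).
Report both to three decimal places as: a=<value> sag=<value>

a=41.780 sag=45.475

seed: a₀ = √(S³/(24(L−S))) = √(114.192³/(24·39.013)) = 39.878905
iter 1: u=1.431734  f(a)=+4.199e+00  f'(a)=-2.388e+00  a ← 39.878905 − (+4.199e+00/-2.388e+00) = 41.637332
iter 2: u=1.371269  f(a)=+2.937e-01  f'(a)=-2.065e+00  a ← 41.637332 − (+2.937e-01/-2.065e+00) = 41.779591
iter 3: u=1.366600  f(a)=+1.676e-03  f'(a)=-2.041e+00  a ← 41.779591 − (+1.676e-03/-2.041e+00) = 41.780412
iter 4: u=1.366573  f(a)=+5.525e-08  f'(a)=-2.041e+00  a ← 41.780412 − (+5.525e-08/-2.041e+00) = 41.780412
iter 5: u=1.366573  f(a)=+0.000e+00  f'(a)=-2.041e+00  a ← 41.780412 − (+0.000e+00/-2.041e+00) = 41.780412
converged: |Δa| < 1e-12 after 5 iterations
sag = a·(cosh(S/(2a)) − 1) = 41.780412·(cosh(1.366573) − 1) = 45.475223
T_max/T_min = cosh(S/(2a)) = 2.088434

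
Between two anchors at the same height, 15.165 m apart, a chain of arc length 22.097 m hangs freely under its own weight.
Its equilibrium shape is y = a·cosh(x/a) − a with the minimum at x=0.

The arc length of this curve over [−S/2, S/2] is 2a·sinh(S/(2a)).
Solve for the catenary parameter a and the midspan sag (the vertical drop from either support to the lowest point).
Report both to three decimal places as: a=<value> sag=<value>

a=4.864 sag=7.208

seed: a₀ = √(S³/(24(L−S))) = √(15.165³/(24·6.932)) = 4.578558
iter 1: u=1.656089  f(a)=+1.015e+00  f'(a)=-3.944e+00  a ← 4.578558 − (+1.015e+00/-3.944e+00) = 4.835928
iter 2: u=1.567951  f(a)=+9.188e-02  f'(a)=-3.260e+00  a ← 4.835928 − (+9.188e-02/-3.260e+00) = 4.864114
iter 3: u=1.558865  f(a)=+9.182e-04  f'(a)=-3.195e+00  a ← 4.864114 − (+9.182e-04/-3.195e+00) = 4.864402
iter 4: u=1.558773  f(a)=+9.373e-08  f'(a)=-3.194e+00  a ← 4.864402 − (+9.373e-08/-3.194e+00) = 4.864402
iter 5: u=1.558773  f(a)=-3.553e-15  f'(a)=-3.194e+00  a ← 4.864402 − (-3.553e-15/-3.194e+00) = 4.864402
converged: |Δa| < 1e-12 after 5 iterations
sag = a·(cosh(S/(2a)) − 1) = 4.864402·(cosh(1.558773) − 1) = 7.207539
T_max/T_min = cosh(S/(2a)) = 2.481691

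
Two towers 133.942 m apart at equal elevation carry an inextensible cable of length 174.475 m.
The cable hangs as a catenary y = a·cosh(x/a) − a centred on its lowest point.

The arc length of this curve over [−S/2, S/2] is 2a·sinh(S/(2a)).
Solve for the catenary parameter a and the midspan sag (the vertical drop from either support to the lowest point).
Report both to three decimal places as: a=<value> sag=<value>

seed: a₀ = √(S³/(24(L−S))) = √(133.942³/(24·40.533)) = 49.701005
iter 1: u=1.347478  f(a)=+3.843e+00  f'(a)=-1.947e+00  a ← 49.701005 − (+3.843e+00/-1.947e+00) = 51.674688
iter 2: u=1.296012  f(a)=+2.408e-01  f'(a)=-1.710e+00  a ← 51.674688 − (+2.408e-01/-1.710e+00) = 51.815484
iter 3: u=1.292490  f(a)=+1.085e-03  f'(a)=-1.695e+00  a ← 51.815484 − (+1.085e-03/-1.695e+00) = 51.816124
iter 4: u=1.292474  f(a)=+2.224e-08  f'(a)=-1.695e+00  a ← 51.816124 − (+2.224e-08/-1.695e+00) = 51.816124
iter 5: u=1.292474  f(a)=+2.842e-14  f'(a)=-1.695e+00  a ← 51.816124 − (+2.842e-14/-1.695e+00) = 51.816124
converged: |Δa| < 1e-12 after 5 iterations
sag = a·(cosh(S/(2a)) − 1) = 51.816124·(cosh(1.292474) − 1) = 49.649595
T_max/T_min = cosh(S/(2a)) = 1.958188

a=51.816 sag=49.650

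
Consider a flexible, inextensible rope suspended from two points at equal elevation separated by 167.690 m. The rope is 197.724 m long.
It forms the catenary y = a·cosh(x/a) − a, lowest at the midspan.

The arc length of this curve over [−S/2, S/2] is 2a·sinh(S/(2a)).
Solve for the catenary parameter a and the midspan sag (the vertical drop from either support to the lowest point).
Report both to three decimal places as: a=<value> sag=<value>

a=82.970 sag=46.095

seed: a₀ = √(S³/(24(L−S))) = √(167.690³/(24·30.034)) = 80.881377
iter 1: u=1.036642  f(a)=+1.656e+00  f'(a)=-8.256e-01  a ← 80.881377 − (+1.656e+00/-8.256e-01) = 82.886798
iter 2: u=1.011560  f(a)=+6.358e-02  f'(a)=-7.633e-01  a ← 82.886798 − (+6.358e-02/-7.633e-01) = 82.970092
iter 3: u=1.010545  f(a)=+1.020e-04  f'(a)=-7.608e-01  a ← 82.970092 − (+1.020e-04/-7.608e-01) = 82.970226
iter 4: u=1.010543  f(a)=+2.638e-10  f'(a)=-7.608e-01  a ← 82.970226 − (+2.638e-10/-7.608e-01) = 82.970226
iter 5: u=1.010543  f(a)=+2.842e-14  f'(a)=-7.608e-01  a ← 82.970226 − (+2.842e-14/-7.608e-01) = 82.970226
converged: |Δa| < 1e-12 after 5 iterations
sag = a·(cosh(S/(2a)) − 1) = 82.970226·(cosh(1.010543) − 1) = 46.094694
T_max/T_min = cosh(S/(2a)) = 1.555557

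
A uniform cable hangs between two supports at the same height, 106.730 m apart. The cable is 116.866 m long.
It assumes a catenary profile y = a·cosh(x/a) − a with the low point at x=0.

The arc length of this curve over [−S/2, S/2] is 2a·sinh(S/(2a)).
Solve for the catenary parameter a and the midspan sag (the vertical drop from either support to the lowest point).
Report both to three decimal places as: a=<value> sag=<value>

a=71.681 sag=20.799

seed: a₀ = √(S³/(24(L−S))) = √(106.730³/(24·10.136)) = 70.695349
iter 1: u=0.754859  f(a)=+2.927e-01  f'(a)=-3.034e-01  a ← 70.695349 − (+2.927e-01/-3.034e-01) = 71.660094
iter 2: u=0.744696  f(a)=+6.100e-03  f'(a)=-2.909e-01  a ← 71.660094 − (+6.100e-03/-2.909e-01) = 71.681063
iter 3: u=0.744478  f(a)=+2.774e-06  f'(a)=-2.906e-01  a ← 71.681063 − (+2.774e-06/-2.906e-01) = 71.681072
iter 4: u=0.744478  f(a)=+5.684e-13  f'(a)=-2.906e-01  a ← 71.681072 − (+5.684e-13/-2.906e-01) = 71.681072
converged: |Δa| < 1e-12 after 4 iterations
sag = a·(cosh(S/(2a)) − 1) = 71.681072·(cosh(0.744478) − 1) = 20.799151
T_max/T_min = cosh(S/(2a)) = 1.290162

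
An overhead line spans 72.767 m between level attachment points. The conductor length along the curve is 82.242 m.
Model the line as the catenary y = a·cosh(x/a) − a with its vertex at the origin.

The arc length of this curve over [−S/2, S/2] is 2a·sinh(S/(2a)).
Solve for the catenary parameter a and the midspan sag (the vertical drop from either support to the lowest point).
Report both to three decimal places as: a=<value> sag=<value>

seed: a₀ = √(S³/(24(L−S))) = √(72.767³/(24·9.475)) = 41.162948
iter 1: u=0.883890  f(a)=+3.771e-01  f'(a)=-4.974e-01  a ← 41.162948 − (+3.771e-01/-4.974e-01) = 41.921131
iter 2: u=0.867904  f(a)=+1.067e-02  f'(a)=-4.696e-01  a ← 41.921131 − (+1.067e-02/-4.696e-01) = 41.943856
iter 3: u=0.867433  f(a)=+9.096e-06  f'(a)=-4.688e-01  a ← 41.943856 − (+9.096e-06/-4.688e-01) = 41.943875
iter 4: u=0.867433  f(a)=+6.622e-12  f'(a)=-4.688e-01  a ← 41.943875 − (+6.622e-12/-4.688e-01) = 41.943875
converged: |Δa| < 1e-12 after 4 iterations
sag = a·(cosh(S/(2a)) − 1) = 41.943875·(cosh(0.867433) − 1) = 16.794743
T_max/T_min = cosh(S/(2a)) = 1.400410

a=41.944 sag=16.795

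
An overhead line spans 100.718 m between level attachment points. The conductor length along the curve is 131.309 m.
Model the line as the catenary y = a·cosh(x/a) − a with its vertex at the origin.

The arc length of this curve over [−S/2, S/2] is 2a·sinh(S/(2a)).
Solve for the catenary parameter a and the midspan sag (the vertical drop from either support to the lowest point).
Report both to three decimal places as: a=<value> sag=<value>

seed: a₀ = √(S³/(24(L−S))) = √(100.718³/(24·30.591)) = 37.304239
iter 1: u=1.349954  f(a)=+2.911e+00  f'(a)=-1.959e+00  a ← 37.304239 − (+2.911e+00/-1.959e+00) = 38.790374
iter 2: u=1.298234  f(a)=+1.830e-01  f'(a)=-1.720e+00  a ← 38.790374 − (+1.830e-01/-1.720e+00) = 38.896794
iter 3: u=1.294683  f(a)=+8.306e-04  f'(a)=-1.704e+00  a ← 38.896794 − (+8.306e-04/-1.704e+00) = 38.897281
iter 4: u=1.294666  f(a)=+1.728e-08  f'(a)=-1.704e+00  a ← 38.897281 − (+1.728e-08/-1.704e+00) = 38.897281
iter 5: u=1.294666  f(a)=-2.842e-14  f'(a)=-1.704e+00  a ← 38.897281 − (-2.842e-14/-1.704e+00) = 38.897281
converged: |Δa| < 1e-12 after 5 iterations
sag = a·(cosh(S/(2a)) − 1) = 38.897281·(cosh(1.294666) − 1) = 37.414657
T_max/T_min = cosh(S/(2a)) = 1.961884

a=38.897 sag=37.415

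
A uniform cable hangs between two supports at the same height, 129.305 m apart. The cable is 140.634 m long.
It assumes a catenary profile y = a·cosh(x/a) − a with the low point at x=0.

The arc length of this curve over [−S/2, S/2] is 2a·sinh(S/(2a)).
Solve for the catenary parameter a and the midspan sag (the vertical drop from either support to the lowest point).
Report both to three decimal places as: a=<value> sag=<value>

seed: a₀ = √(S³/(24(L−S))) = √(129.305³/(24·11.329)) = 89.170575
iter 1: u=0.725043  f(a)=+3.015e-01  f'(a)=-2.677e-01  a ← 89.170575 − (+3.015e-01/-2.677e-01) = 90.296914
iter 2: u=0.715999  f(a)=+5.808e-03  f'(a)=-2.575e-01  a ← 90.296914 − (+5.808e-03/-2.575e-01) = 90.319472
iter 3: u=0.715820  f(a)=+2.249e-06  f'(a)=-2.573e-01  a ← 90.319472 − (+2.249e-06/-2.573e-01) = 90.319481
iter 4: u=0.715820  f(a)=+3.411e-13  f'(a)=-2.573e-01  a ← 90.319481 − (+3.411e-13/-2.573e-01) = 90.319481
converged: |Δa| < 1e-12 after 4 iterations
sag = a·(cosh(S/(2a)) − 1) = 90.319481·(cosh(0.715820) − 1) = 24.144877
T_max/T_min = cosh(S/(2a)) = 1.267327

a=90.319 sag=24.145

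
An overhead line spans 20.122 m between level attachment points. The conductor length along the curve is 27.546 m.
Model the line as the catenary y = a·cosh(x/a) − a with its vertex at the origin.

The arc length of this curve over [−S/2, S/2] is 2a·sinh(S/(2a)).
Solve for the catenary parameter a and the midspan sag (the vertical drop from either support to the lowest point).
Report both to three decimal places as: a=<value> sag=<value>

a=7.108 sag=8.391

seed: a₀ = √(S³/(24(L−S))) = √(20.122³/(24·7.424)) = 6.762108
iter 1: u=1.487850  f(a)=+8.664e-01  f'(a)=-2.722e+00  a ← 6.762108 − (+8.664e-01/-2.722e+00) = 7.080415
iter 2: u=1.420962  f(a)=+6.493e-02  f'(a)=-2.328e+00  a ← 7.080415 − (+6.493e-02/-2.328e+00) = 7.108307
iter 3: u=1.415386  f(a)=+4.300e-04  f'(a)=-2.297e+00  a ← 7.108307 − (+4.300e-04/-2.297e+00) = 7.108495
iter 4: u=1.415349  f(a)=+1.913e-08  f'(a)=-2.297e+00  a ← 7.108495 − (+1.913e-08/-2.297e+00) = 7.108495
iter 5: u=1.415349  f(a)=-3.553e-15  f'(a)=-2.297e+00  a ← 7.108495 − (-3.553e-15/-2.297e+00) = 7.108495
converged: |Δa| < 1e-12 after 5 iterations
sag = a·(cosh(S/(2a)) − 1) = 7.108495·(cosh(1.415349) − 1) = 8.390738
T_max/T_min = cosh(S/(2a)) = 2.180382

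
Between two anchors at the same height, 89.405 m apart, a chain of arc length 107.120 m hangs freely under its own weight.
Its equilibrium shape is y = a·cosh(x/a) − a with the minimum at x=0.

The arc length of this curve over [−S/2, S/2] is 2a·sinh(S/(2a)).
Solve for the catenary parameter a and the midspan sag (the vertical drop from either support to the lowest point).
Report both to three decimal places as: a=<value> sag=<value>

seed: a₀ = √(S³/(24(L−S))) = √(89.405³/(24·17.715)) = 40.998363
iter 1: u=1.090348  f(a)=+1.083e+00  f'(a)=-9.714e-01  a ← 40.998363 − (+1.083e+00/-9.714e-01) = 42.113619
iter 2: u=1.061474  f(a)=+4.578e-02  f'(a)=-8.909e-01  a ← 42.113619 − (+4.578e-02/-8.909e-01) = 42.165006
iter 3: u=1.060180  f(a)=+8.973e-05  f'(a)=-8.874e-01  a ← 42.165006 − (+8.973e-05/-8.874e-01) = 42.165107
iter 4: u=1.060178  f(a)=+3.462e-10  f'(a)=-8.874e-01  a ← 42.165107 − (+3.462e-10/-8.874e-01) = 42.165107
iter 5: u=1.060178  f(a)=+0.000e+00  f'(a)=-8.874e-01  a ← 42.165107 − (+0.000e+00/-8.874e-01) = 42.165107
converged: |Δa| < 1e-12 after 5 iterations
sag = a·(cosh(S/(2a)) − 1) = 42.165107·(cosh(1.060178) − 1) = 26.000646
T_max/T_min = cosh(S/(2a)) = 1.616639

a=42.165 sag=26.001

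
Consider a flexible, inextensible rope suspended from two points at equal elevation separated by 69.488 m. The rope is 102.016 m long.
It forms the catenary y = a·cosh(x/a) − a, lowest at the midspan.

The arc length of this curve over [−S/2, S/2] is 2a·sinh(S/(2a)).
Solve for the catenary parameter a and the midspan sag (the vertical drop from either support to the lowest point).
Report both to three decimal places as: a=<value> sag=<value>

seed: a₀ = √(S³/(24(L−S))) = √(69.488³/(24·32.528)) = 20.731485
iter 1: u=1.675905  f(a)=+4.886e+00  f'(a)=-4.113e+00  a ← 20.731485 − (+4.886e+00/-4.113e+00) = 21.919483
iter 2: u=1.585074  f(a)=+4.514e-01  f'(a)=-3.385e+00  a ← 21.919483 − (+4.514e-01/-3.385e+00) = 22.052855
iter 3: u=1.575488  f(a)=+4.720e-03  f'(a)=-3.314e+00  a ← 22.052855 − (+4.720e-03/-3.314e+00) = 22.054280
iter 4: u=1.575386  f(a)=+5.281e-07  f'(a)=-3.314e+00  a ← 22.054280 − (+5.281e-07/-3.314e+00) = 22.054280
iter 5: u=1.575386  f(a)=+2.842e-14  f'(a)=-3.314e+00  a ← 22.054280 − (+2.842e-14/-3.314e+00) = 22.054280
converged: |Δa| < 1e-12 after 5 iterations
sag = a·(cosh(S/(2a)) − 1) = 22.054280·(cosh(1.575386) − 1) = 33.517362
T_max/T_min = cosh(S/(2a)) = 2.519767

a=22.054 sag=33.517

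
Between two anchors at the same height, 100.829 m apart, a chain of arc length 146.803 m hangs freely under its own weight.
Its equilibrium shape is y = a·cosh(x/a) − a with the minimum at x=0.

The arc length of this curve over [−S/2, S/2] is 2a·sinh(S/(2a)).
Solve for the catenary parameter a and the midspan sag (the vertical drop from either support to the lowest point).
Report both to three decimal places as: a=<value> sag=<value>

seed: a₀ = √(S³/(24(L−S))) = √(100.829³/(24·45.974)) = 30.480103
iter 1: u=1.654013  f(a)=+6.714e+00  f'(a)=-3.927e+00  a ← 30.480103 − (+6.714e+00/-3.927e+00) = 32.189966
iter 2: u=1.566156  f(a)=+6.064e-01  f'(a)=-3.247e+00  a ← 32.189966 − (+6.064e-01/-3.247e+00) = 32.376739
iter 3: u=1.557121  f(a)=+6.031e-03  f'(a)=-3.183e+00  a ← 32.376739 − (+6.031e-03/-3.183e+00) = 32.378634
iter 4: u=1.557030  f(a)=+6.097e-07  f'(a)=-3.182e+00  a ← 32.378634 − (+6.097e-07/-3.182e+00) = 32.378634
iter 5: u=1.557030  f(a)=+0.000e+00  f'(a)=-3.182e+00  a ← 32.378634 − (+0.000e+00/-3.182e+00) = 32.378634
converged: |Δa| < 1e-12 after 5 iterations
sag = a·(cosh(S/(2a)) − 1) = 32.378634·(cosh(1.557030) − 1) = 47.847023
T_max/T_min = cosh(S/(2a)) = 2.477734

a=32.379 sag=47.847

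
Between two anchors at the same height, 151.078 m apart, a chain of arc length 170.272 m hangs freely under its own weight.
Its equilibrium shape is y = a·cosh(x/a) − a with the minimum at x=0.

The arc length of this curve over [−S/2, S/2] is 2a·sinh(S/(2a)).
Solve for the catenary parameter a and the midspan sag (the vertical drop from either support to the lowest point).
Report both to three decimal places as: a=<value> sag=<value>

seed: a₀ = √(S³/(24(L−S))) = √(151.078³/(24·19.194)) = 86.519395
iter 1: u=0.873087  f(a)=+7.450e-01  f'(a)=-4.784e-01  a ← 86.519395 − (+7.450e-01/-4.784e-01) = 88.076473
iter 2: u=0.857652  f(a)=+2.059e-02  f'(a)=-4.523e-01  a ← 88.076473 − (+2.059e-02/-4.523e-01) = 88.121985
iter 3: u=0.857209  f(a)=+1.671e-05  f'(a)=-4.516e-01  a ← 88.121985 − (+1.671e-05/-4.516e-01) = 88.122022
iter 4: u=0.857209  f(a)=+1.100e-11  f'(a)=-4.516e-01  a ← 88.122022 − (+1.100e-11/-4.516e-01) = 88.122022
converged: |Δa| < 1e-12 after 4 iterations
sag = a·(cosh(S/(2a)) − 1) = 88.122022·(cosh(0.857209) − 1) = 34.408094
T_max/T_min = cosh(S/(2a)) = 1.390460

a=88.122 sag=34.408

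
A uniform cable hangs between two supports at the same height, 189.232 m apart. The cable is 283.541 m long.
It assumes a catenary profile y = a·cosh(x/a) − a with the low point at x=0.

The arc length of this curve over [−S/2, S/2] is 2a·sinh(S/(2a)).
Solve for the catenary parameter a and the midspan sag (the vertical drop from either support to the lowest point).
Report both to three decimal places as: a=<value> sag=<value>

a=58.412 sag=94.920

seed: a₀ = √(S³/(24(L−S))) = √(189.232³/(24·94.309)) = 54.715413
iter 1: u=1.729239  f(a)=+1.515e+01  f'(a)=-4.594e+00  a ← 54.715413 − (+1.515e+01/-4.594e+00) = 58.012246
iter 2: u=1.630966  f(a)=+1.477e+00  f'(a)=-3.738e+00  a ← 58.012246 − (+1.477e+00/-3.738e+00) = 58.407341
iter 3: u=1.619933  f(a)=+1.739e-02  f'(a)=-3.651e+00  a ← 58.407341 − (+1.739e-02/-3.651e+00) = 58.412105
iter 4: u=1.619801  f(a)=+2.476e-06  f'(a)=-3.650e+00  a ← 58.412105 − (+2.476e-06/-3.650e+00) = 58.412106
iter 5: u=1.619801  f(a)=+1.137e-13  f'(a)=-3.650e+00  a ← 58.412106 − (+1.137e-13/-3.650e+00) = 58.412106
converged: |Δa| < 1e-12 after 5 iterations
sag = a·(cosh(S/(2a)) − 1) = 58.412106·(cosh(1.619801) − 1) = 94.920372
T_max/T_min = cosh(S/(2a)) = 2.625012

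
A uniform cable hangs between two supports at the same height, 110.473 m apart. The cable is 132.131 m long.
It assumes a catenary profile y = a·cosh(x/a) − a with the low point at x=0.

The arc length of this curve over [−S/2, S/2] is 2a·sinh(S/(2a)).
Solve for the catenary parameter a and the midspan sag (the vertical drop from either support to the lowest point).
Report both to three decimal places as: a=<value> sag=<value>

a=52.364 sag=31.937

seed: a₀ = √(S³/(24(L−S))) = √(110.473³/(24·21.658)) = 50.929502
iter 1: u=1.084568  f(a)=+1.310e+00  f'(a)=-9.548e-01  a ← 50.929502 − (+1.310e+00/-9.548e-01) = 52.301515
iter 2: u=1.056117  f(a)=+5.481e-02  f'(a)=-8.765e-01  a ← 52.301515 − (+5.481e-02/-8.765e-01) = 52.364045
iter 3: u=1.054855  f(a)=+1.052e-04  f'(a)=-8.731e-01  a ← 52.364045 − (+1.052e-04/-8.731e-01) = 52.364165
iter 4: u=1.054853  f(a)=+3.891e-10  f'(a)=-8.731e-01  a ← 52.364165 − (+3.891e-10/-8.731e-01) = 52.364165
iter 5: u=1.054853  f(a)=+0.000e+00  f'(a)=-8.731e-01  a ← 52.364165 − (+0.000e+00/-8.731e-01) = 52.364165
converged: |Δa| < 1e-12 after 5 iterations
sag = a·(cosh(S/(2a)) − 1) = 52.364165·(cosh(1.054853) − 1) = 31.936820
T_max/T_min = cosh(S/(2a)) = 1.609898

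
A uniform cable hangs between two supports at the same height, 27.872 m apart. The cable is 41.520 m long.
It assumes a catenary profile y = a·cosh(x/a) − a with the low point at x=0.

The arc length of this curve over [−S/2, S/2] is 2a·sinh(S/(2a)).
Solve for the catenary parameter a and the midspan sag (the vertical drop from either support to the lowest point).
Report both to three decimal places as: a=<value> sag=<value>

seed: a₀ = √(S³/(24(L−S))) = √(27.872³/(24·13.648)) = 8.130403
iter 1: u=1.714060  f(a)=+2.151e+00  f'(a)=-4.453e+00  a ← 8.130403 − (+2.151e+00/-4.453e+00) = 8.613456
iter 2: u=1.617934  f(a)=+2.066e-01  f'(a)=-3.635e+00  a ← 8.613456 − (+2.066e-01/-3.635e+00) = 8.670292
iter 3: u=1.607328  f(a)=+2.353e-03  f'(a)=-3.553e+00  a ← 8.670292 − (+2.353e-03/-3.553e+00) = 8.670954
iter 4: u=1.607205  f(a)=+3.130e-07  f'(a)=-3.552e+00  a ← 8.670954 − (+3.130e-07/-3.552e+00) = 8.670954
iter 5: u=1.607205  f(a)=+7.105e-15  f'(a)=-3.552e+00  a ← 8.670954 − (+7.105e-15/-3.552e+00) = 8.670954
converged: |Δa| < 1e-12 after 5 iterations
sag = a·(cosh(S/(2a)) − 1) = 8.670954·(cosh(1.607205) − 1) = 13.827114
T_max/T_min = cosh(S/(2a)) = 2.594647

a=8.671 sag=13.827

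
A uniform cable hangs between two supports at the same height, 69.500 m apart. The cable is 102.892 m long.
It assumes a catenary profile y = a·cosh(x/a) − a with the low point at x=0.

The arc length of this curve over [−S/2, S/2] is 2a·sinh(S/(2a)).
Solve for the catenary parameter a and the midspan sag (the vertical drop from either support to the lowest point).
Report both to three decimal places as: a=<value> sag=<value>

a=21.804 sag=34.072

seed: a₀ = √(S³/(24(L−S))) = √(69.500³/(24·33.392)) = 20.466820
iter 1: u=1.697870  f(a)=+5.157e+00  f'(a)=-4.306e+00  a ← 20.466820 − (+5.157e+00/-4.306e+00) = 21.664483
iter 2: u=1.604008  f(a)=+4.873e-01  f'(a)=-3.527e+00  a ← 21.664483 − (+4.873e-01/-3.527e+00) = 21.802639
iter 3: u=1.593844  f(a)=+5.354e-03  f'(a)=-3.450e+00  a ← 21.802639 − (+5.354e-03/-3.450e+00) = 21.804190
iter 4: u=1.593730  f(a)=+6.621e-07  f'(a)=-3.449e+00  a ← 21.804190 − (+6.621e-07/-3.449e+00) = 21.804191
iter 5: u=1.593730  f(a)=-1.421e-14  f'(a)=-3.449e+00  a ← 21.804191 − (-1.421e-14/-3.449e+00) = 21.804191
converged: |Δa| < 1e-12 after 5 iterations
sag = a·(cosh(S/(2a)) − 1) = 21.804191·(cosh(1.593730) − 1) = 34.071687
T_max/T_min = cosh(S/(2a)) = 2.562621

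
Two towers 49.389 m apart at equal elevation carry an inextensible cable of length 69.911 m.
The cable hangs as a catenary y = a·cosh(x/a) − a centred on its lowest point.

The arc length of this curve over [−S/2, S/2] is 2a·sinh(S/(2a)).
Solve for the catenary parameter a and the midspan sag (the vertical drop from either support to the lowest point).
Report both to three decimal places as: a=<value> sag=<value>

seed: a₀ = √(S³/(24(L−S))) = √(49.389³/(24·20.522)) = 15.639753
iter 1: u=1.578957  f(a)=+2.715e+00  f'(a)=-3.340e+00  a ← 15.639753 − (+2.715e+00/-3.340e+00) = 16.452838
iter 2: u=1.500927  f(a)=+2.261e-01  f'(a)=-2.805e+00  a ← 16.452838 − (+2.261e-01/-2.805e+00) = 16.533465
iter 3: u=1.493607  f(a)=+1.883e-03  f'(a)=-2.758e+00  a ← 16.533465 − (+1.883e-03/-2.758e+00) = 16.534148
iter 4: u=1.493545  f(a)=+1.330e-07  f'(a)=-2.758e+00  a ← 16.534148 − (+1.330e-07/-2.758e+00) = 16.534148
iter 5: u=1.493545  f(a)=+0.000e+00  f'(a)=-2.758e+00  a ← 16.534148 − (+0.000e+00/-2.758e+00) = 16.534148
converged: |Δa| < 1e-12 after 5 iterations
sag = a·(cosh(S/(2a)) − 1) = 16.534148·(cosh(1.493545) − 1) = 22.134509
T_max/T_min = cosh(S/(2a)) = 2.338715

a=16.534 sag=22.135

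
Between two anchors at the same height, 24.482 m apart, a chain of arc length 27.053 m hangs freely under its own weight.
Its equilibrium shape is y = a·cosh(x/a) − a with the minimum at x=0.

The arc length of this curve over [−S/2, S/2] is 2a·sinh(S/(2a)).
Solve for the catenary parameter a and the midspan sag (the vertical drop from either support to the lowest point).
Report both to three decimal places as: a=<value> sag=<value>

a=15.658 sag=5.033

seed: a₀ = √(S³/(24(L−S))) = √(24.482³/(24·2.571)) = 15.421041
iter 1: u=0.793786  f(a)=+8.222e-02  f'(a)=-3.549e-01  a ← 15.421041 − (+8.222e-02/-3.549e-01) = 15.652706
iter 2: u=0.782037  f(a)=+1.890e-03  f'(a)=-3.388e-01  a ← 15.652706 − (+1.890e-03/-3.388e-01) = 15.658283
iter 3: u=0.781759  f(a)=+1.050e-06  f'(a)=-3.384e-01  a ← 15.658283 − (+1.050e-06/-3.384e-01) = 15.658286
iter 4: u=0.781759  f(a)=+3.304e-13  f'(a)=-3.384e-01  a ← 15.658286 − (+3.304e-13/-3.384e-01) = 15.658286
converged: |Δa| < 1e-12 after 4 iterations
sag = a·(cosh(S/(2a)) − 1) = 15.658286·(cosh(0.781759) − 1) = 5.033454
T_max/T_min = cosh(S/(2a)) = 1.321456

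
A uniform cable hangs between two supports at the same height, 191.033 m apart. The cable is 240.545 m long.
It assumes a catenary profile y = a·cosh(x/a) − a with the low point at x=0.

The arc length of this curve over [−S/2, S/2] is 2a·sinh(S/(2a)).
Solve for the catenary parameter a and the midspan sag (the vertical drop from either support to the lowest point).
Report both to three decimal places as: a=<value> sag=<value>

a=79.411 sag=64.712

seed: a₀ = √(S³/(24(L−S))) = √(191.033³/(24·49.512)) = 76.595232
iter 1: u=1.247029  f(a)=+3.995e+00  f'(a)=-1.505e+00  a ← 76.595232 − (+3.995e+00/-1.505e+00) = 79.249365
iter 2: u=1.205265  f(a)=+2.171e-01  f'(a)=-1.346e+00  a ← 79.249365 − (+2.171e-01/-1.346e+00) = 79.410654
iter 3: u=1.202817  f(a)=+7.222e-04  f'(a)=-1.337e+00  a ← 79.410654 − (+7.222e-04/-1.337e+00) = 79.411194
iter 4: u=1.202809  f(a)=+8.052e-09  f'(a)=-1.337e+00  a ← 79.411194 − (+8.052e-09/-1.337e+00) = 79.411194
iter 5: u=1.202809  f(a)=+2.842e-14  f'(a)=-1.337e+00  a ← 79.411194 − (+2.842e-14/-1.337e+00) = 79.411194
converged: |Δa| < 1e-12 after 5 iterations
sag = a·(cosh(S/(2a)) − 1) = 79.411194·(cosh(1.202809) − 1) = 64.712406
T_max/T_min = cosh(S/(2a)) = 1.814903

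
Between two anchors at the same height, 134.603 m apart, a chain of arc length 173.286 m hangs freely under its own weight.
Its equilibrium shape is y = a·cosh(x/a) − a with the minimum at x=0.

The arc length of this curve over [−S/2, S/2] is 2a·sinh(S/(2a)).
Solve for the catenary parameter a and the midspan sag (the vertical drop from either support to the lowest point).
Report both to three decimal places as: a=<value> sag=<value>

a=53.330 sag=48.410

seed: a₀ = √(S³/(24(L−S))) = √(134.603³/(24·38.683)) = 51.252661
iter 1: u=1.313132  f(a)=+3.475e+00  f'(a)=-1.786e+00  a ← 51.252661 − (+3.475e+00/-1.786e+00) = 53.198169
iter 2: u=1.265109  f(a)=+2.077e-01  f'(a)=-1.579e+00  a ← 53.198169 − (+2.077e-01/-1.579e+00) = 53.329727
iter 3: u=1.261988  f(a)=+8.460e-04  f'(a)=-1.566e+00  a ← 53.329727 − (+8.460e-04/-1.566e+00) = 53.330267
iter 4: u=1.261976  f(a)=+1.416e-08  f'(a)=-1.566e+00  a ← 53.330267 − (+1.416e-08/-1.566e+00) = 53.330267
iter 5: u=1.261976  f(a)=+0.000e+00  f'(a)=-1.566e+00  a ← 53.330267 − (+0.000e+00/-1.566e+00) = 53.330267
converged: |Δa| < 1e-12 after 5 iterations
sag = a·(cosh(S/(2a)) − 1) = 53.330267·(cosh(1.261976) − 1) = 48.410221
T_max/T_min = cosh(S/(2a)) = 1.907744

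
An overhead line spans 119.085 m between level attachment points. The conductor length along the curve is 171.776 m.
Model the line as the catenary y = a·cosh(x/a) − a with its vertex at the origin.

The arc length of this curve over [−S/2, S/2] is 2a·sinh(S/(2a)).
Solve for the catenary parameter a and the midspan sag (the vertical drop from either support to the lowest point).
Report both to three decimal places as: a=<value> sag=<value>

a=38.758 sag=55.470

seed: a₀ = √(S³/(24(L−S))) = √(119.085³/(24·52.691)) = 36.543635
iter 1: u=1.629353  f(a)=+7.453e+00  f'(a)=-3.726e+00  a ← 36.543635 − (+7.453e+00/-3.726e+00) = 38.544132
iter 2: u=1.544788  f(a)=+6.558e-01  f'(a)=-3.096e+00  a ← 38.544132 − (+6.558e-01/-3.096e+00) = 38.755919
iter 3: u=1.536346  f(a)=+6.159e-03  f'(a)=-3.038e+00  a ← 38.755919 − (+6.159e-03/-3.038e+00) = 38.757946
iter 4: u=1.536266  f(a)=+5.545e-07  f'(a)=-3.038e+00  a ← 38.757946 − (+5.545e-07/-3.038e+00) = 38.757946
iter 5: u=1.536266  f(a)=+2.842e-14  f'(a)=-3.038e+00  a ← 38.757946 − (+2.842e-14/-3.038e+00) = 38.757946
converged: |Δa| < 1e-12 after 5 iterations
sag = a·(cosh(S/(2a)) − 1) = 38.757946·(cosh(1.536266) − 1) = 55.470112
T_max/T_min = cosh(S/(2a)) = 2.431193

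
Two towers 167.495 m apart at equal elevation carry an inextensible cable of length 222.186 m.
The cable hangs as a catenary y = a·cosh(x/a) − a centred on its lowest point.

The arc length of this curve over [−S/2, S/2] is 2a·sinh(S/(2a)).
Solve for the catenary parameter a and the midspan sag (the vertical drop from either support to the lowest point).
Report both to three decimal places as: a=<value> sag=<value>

a=62.567 sag=64.933

seed: a₀ = √(S³/(24(L−S))) = √(167.495³/(24·54.691)) = 59.832785
iter 1: u=1.399692  f(a)=+5.614e+00  f'(a)=-2.212e+00  a ← 59.832785 − (+5.614e+00/-2.212e+00) = 62.370530
iter 2: u=1.342742  f(a)=+3.769e-01  f'(a)=-1.924e+00  a ← 62.370530 − (+3.769e-01/-1.924e+00) = 62.566414
iter 3: u=1.338538  f(a)=+1.970e-03  f'(a)=-1.904e+00  a ← 62.566414 − (+1.970e-03/-1.904e+00) = 62.567449
iter 4: u=1.338516  f(a)=+5.440e-08  f'(a)=-1.904e+00  a ← 62.567449 − (+5.440e-08/-1.904e+00) = 62.567449
iter 5: u=1.338516  f(a)=+2.842e-14  f'(a)=-1.904e+00  a ← 62.567449 − (+2.842e-14/-1.904e+00) = 62.567449
converged: |Δa| < 1e-12 after 5 iterations
sag = a·(cosh(S/(2a)) − 1) = 62.567449·(cosh(1.338516) − 1) = 64.932905
T_max/T_min = cosh(S/(2a)) = 2.037807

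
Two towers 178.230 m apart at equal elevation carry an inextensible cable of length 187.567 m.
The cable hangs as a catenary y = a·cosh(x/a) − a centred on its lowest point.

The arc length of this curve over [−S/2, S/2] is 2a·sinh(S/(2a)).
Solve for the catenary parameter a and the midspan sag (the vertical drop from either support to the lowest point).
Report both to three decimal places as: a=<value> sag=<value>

seed: a₀ = √(S³/(24(L−S))) = √(178.230³/(24·9.337)) = 158.950504
iter 1: u=0.560646  f(a)=+1.478e-01  f'(a)=-1.212e-01  a ← 158.950504 − (+1.478e-01/-1.212e-01) = 160.170173
iter 2: u=0.556377  f(a)=+1.719e-03  f'(a)=-1.184e-01  a ← 160.170173 − (+1.719e-03/-1.184e-01) = 160.184690
iter 3: u=0.556327  f(a)=+2.384e-07  f'(a)=-1.184e-01  a ← 160.184690 − (+2.384e-07/-1.184e-01) = 160.184692
iter 4: u=0.556327  f(a)=+2.842e-14  f'(a)=-1.184e-01  a ← 160.184692 − (+2.842e-14/-1.184e-01) = 160.184692
converged: |Δa| < 1e-12 after 4 iterations
sag = a·(cosh(S/(2a)) − 1) = 160.184692·(cosh(0.556327) − 1) = 25.434489
T_max/T_min = cosh(S/(2a)) = 1.158782

a=160.185 sag=25.434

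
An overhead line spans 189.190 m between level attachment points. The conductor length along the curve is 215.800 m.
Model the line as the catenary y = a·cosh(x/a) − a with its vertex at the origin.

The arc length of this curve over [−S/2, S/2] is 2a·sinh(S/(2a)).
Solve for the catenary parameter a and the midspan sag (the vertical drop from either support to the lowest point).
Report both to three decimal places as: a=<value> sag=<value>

a=105.077 sag=45.534

seed: a₀ = √(S³/(24(L−S))) = √(189.190³/(24·26.610)) = 102.972014
iter 1: u=0.918648  f(a)=+1.146e+00  f'(a)=-5.618e-01  a ← 102.972014 − (+1.146e+00/-5.618e-01) = 105.011302
iter 2: u=0.900808  f(a)=+3.492e-02  f'(a)=-5.280e-01  a ← 105.011302 − (+3.492e-02/-5.280e-01) = 105.077433
iter 3: u=0.900241  f(a)=+3.470e-05  f'(a)=-5.270e-01  a ← 105.077433 − (+3.470e-05/-5.270e-01) = 105.077499
iter 4: u=0.900240  f(a)=+3.433e-11  f'(a)=-5.270e-01  a ← 105.077499 − (+3.433e-11/-5.270e-01) = 105.077499
converged: |Δa| < 1e-12 after 4 iterations
sag = a·(cosh(S/(2a)) − 1) = 105.077499·(cosh(0.900240) − 1) = 45.533559
T_max/T_min = cosh(S/(2a)) = 1.433333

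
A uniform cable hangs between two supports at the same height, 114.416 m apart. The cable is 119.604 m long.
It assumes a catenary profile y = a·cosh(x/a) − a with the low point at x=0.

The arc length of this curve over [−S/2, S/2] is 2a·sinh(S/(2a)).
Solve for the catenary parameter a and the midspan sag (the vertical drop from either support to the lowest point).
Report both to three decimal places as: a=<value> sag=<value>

seed: a₀ = √(S³/(24(L−S))) = √(114.416³/(24·5.188)) = 109.679266
iter 1: u=0.521594  f(a)=+7.103e-02  f'(a)=-9.720e-02  a ← 109.679266 − (+7.103e-02/-9.720e-02) = 110.410025
iter 2: u=0.518141  f(a)=+7.162e-04  f'(a)=-9.525e-02  a ← 110.410025 − (+7.162e-04/-9.525e-02) = 110.417543
iter 3: u=0.518106  f(a)=+7.445e-08  f'(a)=-9.523e-02  a ← 110.417543 − (+7.445e-08/-9.523e-02) = 110.417544
iter 4: u=0.518106  f(a)=+1.421e-14  f'(a)=-9.523e-02  a ← 110.417544 − (+1.421e-14/-9.523e-02) = 110.417544
converged: |Δa| < 1e-12 after 4 iterations
sag = a·(cosh(S/(2a)) − 1) = 110.417544·(cosh(0.518106) − 1) = 15.154400
T_max/T_min = cosh(S/(2a)) = 1.137246

a=110.418 sag=15.154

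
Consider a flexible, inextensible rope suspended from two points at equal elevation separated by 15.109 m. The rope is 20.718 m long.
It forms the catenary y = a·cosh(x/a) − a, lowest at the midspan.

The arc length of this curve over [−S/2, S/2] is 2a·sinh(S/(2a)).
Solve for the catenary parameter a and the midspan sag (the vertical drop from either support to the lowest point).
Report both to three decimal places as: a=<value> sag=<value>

a=5.323 sag=6.324

seed: a₀ = √(S³/(24(L−S))) = √(15.109³/(24·5.609)) = 5.061803
iter 1: u=1.492452  f(a)=+6.589e-01  f'(a)=-2.751e+00  a ← 5.061803 − (+6.589e-01/-2.751e+00) = 5.301318
iter 2: u=1.425023  f(a)=+4.965e-02  f'(a)=-2.350e+00  a ← 5.301318 − (+4.965e-02/-2.350e+00) = 5.322442
iter 3: u=1.419367  f(a)=+3.328e-04  f'(a)=-2.319e+00  a ← 5.322442 − (+3.328e-04/-2.319e+00) = 5.322585
iter 4: u=1.419329  f(a)=+1.517e-08  f'(a)=-2.319e+00  a ← 5.322585 − (+1.517e-08/-2.319e+00) = 5.322585
iter 5: u=1.419329  f(a)=-3.553e-15  f'(a)=-2.319e+00  a ← 5.322585 − (-3.553e-15/-2.319e+00) = 5.322585
converged: |Δa| < 1e-12 after 5 iterations
sag = a·(cosh(S/(2a)) − 1) = 5.322585·(cosh(1.419329) − 1) = 6.323822
T_max/T_min = cosh(S/(2a)) = 2.188111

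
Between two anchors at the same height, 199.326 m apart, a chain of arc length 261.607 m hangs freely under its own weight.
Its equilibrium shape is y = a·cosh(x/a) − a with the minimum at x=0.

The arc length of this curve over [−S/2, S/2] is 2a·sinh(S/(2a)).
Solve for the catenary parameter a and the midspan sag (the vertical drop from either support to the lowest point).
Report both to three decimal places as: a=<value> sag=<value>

a=75.981 sag=75.289

seed: a₀ = √(S³/(24(L−S))) = √(199.326³/(24·62.281)) = 72.788458
iter 1: u=1.369214  f(a)=+6.106e+00  f'(a)=-2.054e+00  a ← 72.788458 − (+6.106e+00/-2.054e+00) = 75.760465
iter 2: u=1.315501  f(a)=+3.939e-01  f'(a)=-1.797e+00  a ← 75.760465 − (+3.939e-01/-1.797e+00) = 75.979628
iter 3: u=1.311707  f(a)=+1.889e-03  f'(a)=-1.780e+00  a ← 75.979628 − (+1.889e-03/-1.780e+00) = 75.980689
iter 4: u=1.311689  f(a)=+4.391e-08  f'(a)=-1.780e+00  a ← 75.980689 − (+4.391e-08/-1.780e+00) = 75.980689
iter 5: u=1.311689  f(a)=-5.684e-14  f'(a)=-1.780e+00  a ← 75.980689 − (-5.684e-14/-1.780e+00) = 75.980689
converged: |Δa| < 1e-12 after 5 iterations
sag = a·(cosh(S/(2a)) − 1) = 75.980689·(cosh(1.311689) − 1) = 75.289337
T_max/T_min = cosh(S/(2a)) = 1.990901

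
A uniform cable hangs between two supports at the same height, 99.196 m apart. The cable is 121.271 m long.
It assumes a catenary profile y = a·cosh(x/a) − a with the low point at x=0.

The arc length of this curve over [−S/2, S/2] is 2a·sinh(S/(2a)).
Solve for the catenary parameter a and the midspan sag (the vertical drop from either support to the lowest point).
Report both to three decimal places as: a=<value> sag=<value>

seed: a₀ = √(S³/(24(L−S))) = √(99.196³/(24·22.075)) = 42.922525
iter 1: u=1.155524  f(a)=+1.521e+00  f'(a)=-1.173e+00  a ← 42.922525 − (+1.521e+00/-1.173e+00) = 44.220009
iter 2: u=1.121619  f(a)=+7.172e-02  f'(a)=-1.064e+00  a ← 44.220009 − (+7.172e-02/-1.064e+00) = 44.287380
iter 3: u=1.119913  f(a)=+1.768e-04  f'(a)=-1.059e+00  a ← 44.287380 − (+1.768e-04/-1.059e+00) = 44.287547
iter 4: u=1.119908  f(a)=+1.080e-09  f'(a)=-1.059e+00  a ← 44.287547 − (+1.080e-09/-1.059e+00) = 44.287547
iter 5: u=1.119908  f(a)=-2.842e-14  f'(a)=-1.059e+00  a ← 44.287547 − (-2.842e-14/-1.059e+00) = 44.287547
converged: |Δa| < 1e-12 after 5 iterations
sag = a·(cosh(S/(2a)) − 1) = 44.287547·(cosh(1.119908) − 1) = 30.799407
T_max/T_min = cosh(S/(2a)) = 1.695442

a=44.288 sag=30.799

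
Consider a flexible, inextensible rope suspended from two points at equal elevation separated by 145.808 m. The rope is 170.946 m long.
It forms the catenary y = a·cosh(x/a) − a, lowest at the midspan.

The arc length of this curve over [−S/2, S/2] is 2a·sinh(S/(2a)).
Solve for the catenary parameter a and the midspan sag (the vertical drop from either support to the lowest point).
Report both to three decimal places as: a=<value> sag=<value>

seed: a₀ = √(S³/(24(L−S))) = √(145.808³/(24·25.138)) = 71.680504
iter 1: u=1.017069  f(a)=+1.333e+00  f'(a)=-7.767e-01  a ← 71.680504 − (+1.333e+00/-7.767e-01) = 73.396354
iter 2: u=0.993292  f(a)=+4.935e-02  f'(a)=-7.201e-01  a ← 73.396354 − (+4.935e-02/-7.201e-01) = 73.464887
iter 3: u=0.992365  f(a)=+7.345e-05  f'(a)=-7.180e-01  a ← 73.464887 − (+7.345e-05/-7.180e-01) = 73.464990
iter 4: u=0.992364  f(a)=+1.632e-10  f'(a)=-7.180e-01  a ← 73.464990 − (+1.632e-10/-7.180e-01) = 73.464990
iter 5: u=0.992364  f(a)=-2.842e-14  f'(a)=-7.180e-01  a ← 73.464990 − (-2.842e-14/-7.180e-01) = 73.464990
converged: |Δa| < 1e-12 after 5 iterations
sag = a·(cosh(S/(2a)) − 1) = 73.464990·(cosh(0.992364) − 1) = 39.241436
T_max/T_min = cosh(S/(2a)) = 1.534152

a=73.465 sag=39.241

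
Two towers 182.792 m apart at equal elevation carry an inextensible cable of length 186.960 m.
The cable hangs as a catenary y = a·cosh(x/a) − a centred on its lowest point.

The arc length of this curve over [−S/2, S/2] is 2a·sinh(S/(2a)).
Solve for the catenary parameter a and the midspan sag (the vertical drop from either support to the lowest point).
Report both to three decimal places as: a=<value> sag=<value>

a=247.937 sag=17.037

seed: a₀ = √(S³/(24(L−S))) = √(182.792³/(24·4.168)) = 247.096333
iter 1: u=0.369880  f(a)=+2.860e-02  f'(a)=-3.420e-02  a ← 247.096333 − (+2.860e-02/-3.420e-02) = 247.932732
iter 2: u=0.368632  f(a)=+1.459e-04  f'(a)=-3.385e-02  a ← 247.932732 − (+1.459e-04/-3.385e-02) = 247.937041
iter 3: u=0.368626  f(a)=+3.838e-09  f'(a)=-3.385e-02  a ← 247.937041 − (+3.838e-09/-3.385e-02) = 247.937041
iter 4: u=0.368626  f(a)=+0.000e+00  f'(a)=-3.385e-02  a ← 247.937041 − (+0.000e+00/-3.385e-02) = 247.937041
converged: |Δa| < 1e-12 after 4 iterations
sag = a·(cosh(S/(2a)) − 1) = 247.937041·(cosh(0.368626) − 1) = 17.037084
T_max/T_min = cosh(S/(2a)) = 1.068715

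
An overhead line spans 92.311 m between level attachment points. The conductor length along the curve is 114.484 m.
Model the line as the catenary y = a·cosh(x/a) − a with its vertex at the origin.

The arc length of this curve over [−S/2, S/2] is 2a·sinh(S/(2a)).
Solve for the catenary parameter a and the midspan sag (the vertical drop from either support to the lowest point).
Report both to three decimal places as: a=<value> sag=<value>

seed: a₀ = √(S³/(24(L−S))) = √(92.311³/(24·22.173)) = 38.446989
iter 1: u=1.200497  f(a)=+1.654e+00  f'(a)=-1.328e+00  a ← 38.446989 − (+1.654e+00/-1.328e+00) = 39.691834
iter 2: u=1.162846  f(a)=+8.371e-02  f'(a)=-1.197e+00  a ← 39.691834 − (+8.371e-02/-1.197e+00) = 39.761768
iter 3: u=1.160801  f(a)=+2.398e-04  f'(a)=-1.190e+00  a ← 39.761768 − (+2.398e-04/-1.190e+00) = 39.761969
iter 4: u=1.160795  f(a)=+1.981e-09  f'(a)=-1.190e+00  a ← 39.761969 − (+1.981e-09/-1.190e+00) = 39.761969
iter 5: u=1.160795  f(a)=+1.421e-14  f'(a)=-1.190e+00  a ← 39.761969 − (+1.421e-14/-1.190e+00) = 39.761969
converged: |Δa| < 1e-12 after 5 iterations
sag = a·(cosh(S/(2a)) − 1) = 39.761969·(cosh(1.160795) − 1) = 29.934951
T_max/T_min = cosh(S/(2a)) = 1.752854

a=39.762 sag=29.935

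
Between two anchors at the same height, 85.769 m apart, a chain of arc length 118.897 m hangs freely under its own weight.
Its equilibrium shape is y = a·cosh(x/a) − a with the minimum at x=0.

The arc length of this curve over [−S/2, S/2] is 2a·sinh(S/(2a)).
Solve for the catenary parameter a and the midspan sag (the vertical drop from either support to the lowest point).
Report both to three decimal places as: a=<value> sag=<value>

seed: a₀ = √(S³/(24(L−S))) = √(85.769³/(24·33.128)) = 28.170353
iter 1: u=1.522327  f(a)=+4.057e+00  f'(a)=-2.944e+00  a ← 28.170353 − (+4.057e+00/-2.944e+00) = 29.548495
iter 2: u=1.451326  f(a)=+3.168e-01  f'(a)=-2.501e+00  a ← 29.548495 − (+3.168e-01/-2.501e+00) = 29.675153
iter 3: u=1.445132  f(a)=+2.292e-03  f'(a)=-2.465e+00  a ← 29.675153 − (+2.292e-03/-2.465e+00) = 29.676083
iter 4: u=1.445086  f(a)=+1.219e-07  f'(a)=-2.465e+00  a ← 29.676083 − (+1.219e-07/-2.465e+00) = 29.676083
iter 5: u=1.445086  f(a)=-1.421e-14  f'(a)=-2.465e+00  a ← 29.676083 − (-1.421e-14/-2.465e+00) = 29.676083
converged: |Δa| < 1e-12 after 5 iterations
sag = a·(cosh(S/(2a)) − 1) = 29.676083·(cosh(1.445086) − 1) = 36.767834
T_max/T_min = cosh(S/(2a)) = 2.238972

a=29.676 sag=36.768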